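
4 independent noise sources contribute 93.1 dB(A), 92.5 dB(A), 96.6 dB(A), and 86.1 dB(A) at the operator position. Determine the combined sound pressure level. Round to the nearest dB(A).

99 dB(A)

For uncorrelated sources the intensities add, so convert each level to linear form, sum, and take 10·log₁₀ of the total.
Σ 10^(L/10) = 10^(93.1/10) + 10^(92.5/10) + 10^(96.6/10) + 10^(86.1/10) = 8.798e+09.
L_total = 10·log₁₀(8.798e+09) = 99.44 dB(A).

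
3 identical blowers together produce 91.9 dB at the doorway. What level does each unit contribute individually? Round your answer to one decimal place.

Dividing the total intensity by 3 lowers the level by 10·log₁₀ 3 = 4.771 dB: L₁ = 91.9 − 4.771.

87.1 dB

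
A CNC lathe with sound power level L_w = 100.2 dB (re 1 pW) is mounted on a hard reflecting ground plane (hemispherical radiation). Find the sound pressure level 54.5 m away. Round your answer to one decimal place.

57.5 dB

Free-field hemispherical radiation: L_p = L_w − 10·log₁₀(2π·r²), r = 54.5 m.
2π·r² = 1.866e+04 m², 10·log₁₀ of that is 42.710 dB.
L_p = 100.2 − 42.710 = 57.49 dB.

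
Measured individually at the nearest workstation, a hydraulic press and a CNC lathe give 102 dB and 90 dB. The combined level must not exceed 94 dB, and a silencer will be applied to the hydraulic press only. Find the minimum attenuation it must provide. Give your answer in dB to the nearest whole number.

10 dB

The untreated sources together contribute 10^(90/10) = 1.000e+09, i.e. 90.00 dB.
To meet 94 dB overall, the treated hydraulic press may contribute at most 10^(94/10) − 1.000e+09 = 1.512e+09, i.e. 91.80 dB.
Required insertion loss = 102 − 91.80 = 10.20 dB.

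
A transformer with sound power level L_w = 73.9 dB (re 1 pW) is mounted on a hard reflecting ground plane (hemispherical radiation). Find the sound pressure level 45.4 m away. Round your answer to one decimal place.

32.8 dB

The power spreads over a hemisphere of area 2π·r², so L_p = L_w − 10·log₁₀(2π·r²).
2π·r² = 1.295e+04 m², 10·log₁₀ of that is 41.123 dB.
L_p = 73.9 − 41.123 = 32.78 dB.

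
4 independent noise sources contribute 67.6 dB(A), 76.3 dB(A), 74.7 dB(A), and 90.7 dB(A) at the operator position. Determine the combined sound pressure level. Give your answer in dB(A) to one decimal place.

Incoherent sources combine by intensity addition: L_total = 10·log₁₀(Σ 10^(L_i/10)).
Σ 10^(L/10) = 10^(67.6/10) + 10^(76.3/10) + 10^(74.7/10) + 10^(90.7/10) = 1.253e+09.
L_total = 10·log₁₀(1.253e+09) = 90.98 dB(A).

91.0 dB(A)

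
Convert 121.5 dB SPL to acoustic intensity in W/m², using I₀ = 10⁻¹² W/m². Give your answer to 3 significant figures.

L = 10·log₁₀(I/I₀) ⇒ I = I₀·10^(L/10) = 10⁻¹² × 10^12.15.

1.41 W/m²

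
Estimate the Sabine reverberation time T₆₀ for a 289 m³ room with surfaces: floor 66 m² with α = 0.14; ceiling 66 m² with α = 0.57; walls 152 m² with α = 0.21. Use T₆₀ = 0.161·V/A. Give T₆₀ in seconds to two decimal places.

0.59 s

Summing Sᵢαᵢ: 66·0.14 + 66·0.57 + 152·0.21 = 78.78 m².
T₆₀ = 0.161 × 289 / 78.78 = 0.591 s.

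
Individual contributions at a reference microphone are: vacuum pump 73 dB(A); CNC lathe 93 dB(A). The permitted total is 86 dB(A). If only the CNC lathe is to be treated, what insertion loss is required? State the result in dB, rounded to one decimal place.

The untreated sources together contribute 10^(73/10) = 1.995e+07, i.e. 73.00 dB(A).
The limit corresponds to 10^(86/10) = 3.981e+08; subtracting the fixed part leaves 3.782e+08 for the CNC lathe, i.e. 85.78 dB(A).
So the CNC lathe must be reduced from 93 to 85.78 dB(A): IL = 7.22 dB.

7.2 dB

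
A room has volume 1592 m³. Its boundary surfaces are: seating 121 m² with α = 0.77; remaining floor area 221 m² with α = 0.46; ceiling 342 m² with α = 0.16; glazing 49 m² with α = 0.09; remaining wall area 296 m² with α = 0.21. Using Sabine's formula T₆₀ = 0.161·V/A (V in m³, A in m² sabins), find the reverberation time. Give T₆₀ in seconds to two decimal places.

0.81 s

Summing Sᵢαᵢ: 121·0.77 + 221·0.46 + 342·0.16 + 49·0.09 + 296·0.21 = 316.12 m².
T₆₀ = 0.161·V/A = 0.161·1592/316.12 = 0.811 s.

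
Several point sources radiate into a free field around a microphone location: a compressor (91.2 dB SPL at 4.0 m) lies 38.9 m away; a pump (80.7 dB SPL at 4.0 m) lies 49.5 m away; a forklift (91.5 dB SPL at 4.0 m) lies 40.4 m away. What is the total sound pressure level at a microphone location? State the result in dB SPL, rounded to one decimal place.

Propagate each source to the receiver with L = L_ref − 20·log₁₀(r/r_ref), then add intensities.
compressor: 91.2 − 20·log₁₀(38.9/4.0) = 91.2 − 19.76 = 71.44 dB SPL.
pump: 80.7 − 20·log₁₀(49.5/4.0) = 80.7 − 21.85 = 58.85 dB SPL.
forklift: 91.5 − 20·log₁₀(40.4/4.0) = 91.5 − 20.09 = 71.41 dB SPL.
Σ 10^(L/10) = 2.855e+07 → L_total = 10·log₁₀(2.855e+07) = 74.56 dB SPL.

74.6 dB SPL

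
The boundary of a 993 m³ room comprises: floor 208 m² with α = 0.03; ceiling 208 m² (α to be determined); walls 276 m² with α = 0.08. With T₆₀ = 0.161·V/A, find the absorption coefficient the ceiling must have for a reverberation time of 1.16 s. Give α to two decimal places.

0.53

A = 0.161·V/T₆₀ = 0.161·993/1.16 = 137.82 m² sabins.
Absorption from the other surfaces = 208·0.03 + 276·0.08 = 28.32 m², so the ceiling must supply 109.50 m² over 208 m².
α = 109.50/208 = 0.526.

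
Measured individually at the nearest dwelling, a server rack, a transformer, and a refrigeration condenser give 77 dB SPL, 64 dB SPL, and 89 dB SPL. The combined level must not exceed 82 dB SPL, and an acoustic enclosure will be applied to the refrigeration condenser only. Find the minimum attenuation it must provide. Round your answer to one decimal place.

Fixed contribution from the other sources: Σ 10^(L/10) = 10^(77/10) + 10^(64/10) = 5.263e+07 (77.21 dB SPL).
The limit corresponds to 10^(82/10) = 1.585e+08; subtracting the fixed part leaves 1.059e+08 for the refrigeration condenser, i.e. 80.25 dB SPL.
Required insertion loss = 89 − 80.25 = 8.75 dB.

8.8 dB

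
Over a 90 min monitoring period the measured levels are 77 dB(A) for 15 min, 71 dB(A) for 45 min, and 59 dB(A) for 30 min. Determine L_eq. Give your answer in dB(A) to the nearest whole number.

Weight each interval's intensity by its duration and average over T = 90 min:
Σ tᵢ·10^(Lᵢ/10) = 15·10^(77/10) + 45·10^(71/10) + 30·10^(59/10) = 1.342e+09.
L_eq = 10·log₁₀(1.342e+09/90) = 71.74 dB(A).

72 dB(A)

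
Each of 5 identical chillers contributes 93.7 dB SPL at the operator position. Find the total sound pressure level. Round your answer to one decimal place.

With 5 equal, uncorrelated contributions the intensity is 5× that of one unit, giving a rise of 10·log₁₀ 5.
L_total = 93.7 + 10·log₁₀(5) = 93.7 + 6.990 = 100.69 dB SPL.

100.7 dB SPL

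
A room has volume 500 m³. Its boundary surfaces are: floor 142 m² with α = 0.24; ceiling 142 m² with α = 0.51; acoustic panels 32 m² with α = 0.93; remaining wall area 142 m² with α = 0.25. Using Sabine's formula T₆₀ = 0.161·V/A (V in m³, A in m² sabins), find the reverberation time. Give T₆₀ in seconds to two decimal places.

A = Σ Sᵢαᵢ = 142·0.24 + 142·0.51 + 32·0.93 + 142·0.25 = 171.76 m².
T₆₀ = 0.161·V/A = 0.161·500/171.76 = 0.469 s.

0.47 s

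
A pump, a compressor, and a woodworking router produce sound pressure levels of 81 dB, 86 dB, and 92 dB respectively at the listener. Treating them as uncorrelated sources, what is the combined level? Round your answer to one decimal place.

93.2 dB

Incoherent sources combine by intensity addition: L_total = 10·log₁₀(Σ 10^(L_i/10)).
Σ 10^(L/10) = 10^(81/10) + 10^(86/10) + 10^(92/10) = 2.109e+09.
L_total = 10·log₁₀(2.109e+09) = 93.24 dB.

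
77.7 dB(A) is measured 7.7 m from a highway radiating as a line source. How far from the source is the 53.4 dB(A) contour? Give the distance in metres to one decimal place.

For a line source L₁ − L₂ = 10·log₁₀(r₂/r₁), so r₂ = r₁·10^((L₁−L₂)/10).
r₂ = 7.7·10^((77.7−53.4)/10) = 7.7·10^(24.3/10) = 2072.48 m.

2072.5 m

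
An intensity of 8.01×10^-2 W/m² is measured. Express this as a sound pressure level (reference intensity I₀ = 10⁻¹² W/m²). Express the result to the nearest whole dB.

109 dB

I/I₀ = 8.01×10^-2/10⁻¹² = 8.01×10^10, and L = 10·log₁₀(I/I₀).
L = 10·(0.9036 + 10) = 109.04 dB.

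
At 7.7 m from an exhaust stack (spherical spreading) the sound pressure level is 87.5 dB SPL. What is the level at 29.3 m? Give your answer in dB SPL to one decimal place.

75.9 dB SPL

Spherical spreading from a point source gives a 20·log₁₀(r₂/r₁) drop.
L₂ = 87.5 − 20·log₁₀(29.3/7.7) = 87.5 − 11.608 = 75.89 dB SPL.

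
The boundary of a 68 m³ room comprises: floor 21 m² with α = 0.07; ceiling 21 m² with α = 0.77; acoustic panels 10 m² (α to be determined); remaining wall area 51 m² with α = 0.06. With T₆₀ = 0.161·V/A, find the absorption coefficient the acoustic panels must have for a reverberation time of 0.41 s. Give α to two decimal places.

0.60

From T₆₀ = 0.161·V/A, the target T₆₀ = 0.41 s needs A = 0.161·68/0.41 = 26.70 m².
Absorption from the other surfaces = 21·0.07 + 21·0.77 + 51·0.06 = 20.70 m², so the acoustic panels must supply 6.00 m² over 10 m².
α = 6.00/10 = 0.600.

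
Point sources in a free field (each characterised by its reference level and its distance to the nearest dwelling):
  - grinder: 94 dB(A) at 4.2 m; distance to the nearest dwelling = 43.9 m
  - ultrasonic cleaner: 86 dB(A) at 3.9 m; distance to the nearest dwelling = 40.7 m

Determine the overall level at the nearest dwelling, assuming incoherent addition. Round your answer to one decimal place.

First find each source's level at the receiver (point-source: −20·log₁₀(r/r_ref)), then combine on an intensity basis.
grinder: 94 − 20·log₁₀(43.9/4.2) = 94 − 20.38 = 73.62 dB(A).
ultrasonic cleaner: 86 − 20·log₁₀(40.7/3.9) = 86 − 20.37 = 65.63 dB(A).
Σ 10^(L/10) = 2.665e+07 → L_total = 10·log₁₀(2.665e+07) = 74.26 dB(A).

74.3 dB(A)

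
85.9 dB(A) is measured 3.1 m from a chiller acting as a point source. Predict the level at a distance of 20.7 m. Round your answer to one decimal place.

For a point source, L₂ = L₁ − 20·log₁₀(r₂/r₁).
L₂ = 85.9 − 20·log₁₀(20.7/3.1) = 85.9 − 16.492 = 69.41 dB(A).

69.4 dB(A)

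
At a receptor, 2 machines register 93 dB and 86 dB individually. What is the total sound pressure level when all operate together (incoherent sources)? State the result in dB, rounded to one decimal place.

For uncorrelated sources the intensities add, so convert each level to linear form, sum, and take 10·log₁₀ of the total.
Σ 10^(L/10) = 10^(93/10) + 10^(86/10) = 2.393e+09.
L_total = 10·log₁₀(2.393e+09) = 93.79 dB.

93.8 dB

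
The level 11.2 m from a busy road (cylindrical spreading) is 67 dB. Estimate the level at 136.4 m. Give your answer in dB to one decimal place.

56.1 dB

For a line source, L₂ = L₁ − 10·log₁₀(r₂/r₁).
L₂ = 67 − 10·log₁₀(136.4/11.2) = 67 − 10.856 = 56.14 dB.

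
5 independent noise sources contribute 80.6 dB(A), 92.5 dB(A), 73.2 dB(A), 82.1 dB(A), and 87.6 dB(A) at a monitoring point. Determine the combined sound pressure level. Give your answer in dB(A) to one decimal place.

94.2 dB(A)

Incoherent sources combine by intensity addition: L_total = 10·log₁₀(Σ 10^(L_i/10)).
Σ 10^(L/10) = 10^(80.6/10) + 10^(92.5/10) + 10^(73.2/10) + 10^(82.1/10) + 10^(87.6/10) = 2.652e+09.
L_total = 10·log₁₀(2.652e+09) = 94.24 dB(A).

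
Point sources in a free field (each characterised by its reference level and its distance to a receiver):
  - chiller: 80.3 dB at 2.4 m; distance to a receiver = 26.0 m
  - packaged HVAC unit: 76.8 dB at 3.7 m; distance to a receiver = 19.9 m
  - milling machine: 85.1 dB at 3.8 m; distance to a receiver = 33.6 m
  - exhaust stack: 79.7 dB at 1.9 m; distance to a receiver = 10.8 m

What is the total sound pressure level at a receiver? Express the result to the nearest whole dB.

70 dB

First find each source's level at the receiver (point-source: −20·log₁₀(r/r_ref)), then combine on an intensity basis.
chiller: 80.3 − 20·log₁₀(26.0/2.4) = 80.3 − 20.70 = 59.60 dB.
packaged HVAC unit: 76.8 − 20·log₁₀(19.9/3.7) = 76.8 − 14.61 = 62.19 dB.
milling machine: 85.1 − 20·log₁₀(33.6/3.8) = 85.1 − 18.93 = 66.17 dB.
exhaust stack: 79.7 − 20·log₁₀(10.8/1.9) = 79.7 − 15.09 = 64.61 dB.
Σ 10^(L/10) = 9.595e+06 → L_total = 10·log₁₀(9.595e+06) = 69.82 dB.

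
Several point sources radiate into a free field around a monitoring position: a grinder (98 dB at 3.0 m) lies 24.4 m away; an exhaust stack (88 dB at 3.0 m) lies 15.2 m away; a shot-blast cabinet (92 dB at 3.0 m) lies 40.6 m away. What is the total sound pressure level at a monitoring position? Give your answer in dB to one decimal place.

Apply inverse-square spreading to bring every level to the receiver, then sum 10^(L/10).
grinder: 98 − 20·log₁₀(24.4/3.0) = 98 − 18.21 = 79.79 dB.
exhaust stack: 88 − 20·log₁₀(15.2/3.0) = 88 − 14.09 = 73.91 dB.
shot-blast cabinet: 92 − 20·log₁₀(40.6/3.0) = 92 − 22.63 = 69.37 dB.
Σ 10^(L/10) = 1.286e+08 → L_total = 10·log₁₀(1.286e+08) = 81.09 dB.

81.1 dB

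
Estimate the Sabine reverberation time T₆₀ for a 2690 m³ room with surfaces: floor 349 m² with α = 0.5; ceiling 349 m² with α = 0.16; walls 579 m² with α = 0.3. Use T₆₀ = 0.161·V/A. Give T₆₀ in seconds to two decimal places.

A = Σ Sᵢαᵢ = 349·0.5 + 349·0.16 + 579·0.3 = 404.04 m².
T₆₀ = 0.161 × 2690 / 404.04 = 1.072 s.

1.07 s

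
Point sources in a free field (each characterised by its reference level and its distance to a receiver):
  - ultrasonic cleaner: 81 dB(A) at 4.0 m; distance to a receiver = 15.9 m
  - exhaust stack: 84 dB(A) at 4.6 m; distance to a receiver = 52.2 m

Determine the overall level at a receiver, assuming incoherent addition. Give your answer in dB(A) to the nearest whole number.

First find each source's level at the receiver (point-source: −20·log₁₀(r/r_ref)), then combine on an intensity basis.
ultrasonic cleaner: 81 − 20·log₁₀(15.9/4.0) = 81 − 11.99 = 69.01 dB(A).
exhaust stack: 84 − 20·log₁₀(52.2/4.6) = 84 − 21.10 = 62.90 dB(A).
Σ 10^(L/10) = 9.918e+06 → L_total = 10·log₁₀(9.918e+06) = 69.96 dB(A).

70 dB(A)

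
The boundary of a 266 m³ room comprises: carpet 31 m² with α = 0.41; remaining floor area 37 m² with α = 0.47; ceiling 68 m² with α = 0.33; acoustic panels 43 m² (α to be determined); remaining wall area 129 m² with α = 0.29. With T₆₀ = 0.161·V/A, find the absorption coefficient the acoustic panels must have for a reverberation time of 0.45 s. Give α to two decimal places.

0.12

From T₆₀ = 0.161·V/A, the target T₆₀ = 0.45 s needs A = 0.161·266/0.45 = 95.17 m².
Absorption from the other surfaces = 31·0.41 + 37·0.47 + 68·0.33 + 129·0.29 = 89.95 m², so the acoustic panels must supply 5.22 m² over 43 m².
α = 5.22/43 = 0.121.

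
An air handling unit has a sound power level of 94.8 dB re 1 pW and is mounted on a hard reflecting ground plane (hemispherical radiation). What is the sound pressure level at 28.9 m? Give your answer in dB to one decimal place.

The power spreads over a hemisphere of area 2π·r², so L_p = L_w − 10·log₁₀(2π·r²).
2π·r² = 5248 m², 10·log₁₀ of that is 37.200 dB.
L_p = 94.8 − 37.200 = 57.60 dB.

57.6 dB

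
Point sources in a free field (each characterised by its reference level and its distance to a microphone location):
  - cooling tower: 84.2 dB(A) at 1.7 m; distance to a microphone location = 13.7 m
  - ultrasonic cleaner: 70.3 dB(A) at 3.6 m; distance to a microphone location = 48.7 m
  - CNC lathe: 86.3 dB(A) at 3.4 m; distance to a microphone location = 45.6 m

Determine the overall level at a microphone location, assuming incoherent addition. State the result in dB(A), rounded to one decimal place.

68.1 dB(A)

Apply inverse-square spreading to bring every level to the receiver, then sum 10^(L/10).
cooling tower: 84.2 − 20·log₁₀(13.7/1.7) = 84.2 − 18.13 = 66.07 dB(A).
ultrasonic cleaner: 70.3 − 20·log₁₀(48.7/3.6) = 70.3 − 22.62 = 47.68 dB(A).
CNC lathe: 86.3 − 20·log₁₀(45.6/3.4) = 86.3 − 22.55 = 63.75 dB(A).
Σ 10^(L/10) = 6.480e+06 → L_total = 10·log₁₀(6.480e+06) = 68.12 dB(A).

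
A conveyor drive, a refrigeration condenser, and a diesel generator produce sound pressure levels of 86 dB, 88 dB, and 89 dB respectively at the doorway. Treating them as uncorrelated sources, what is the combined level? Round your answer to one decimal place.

92.6 dB

Incoherent sources combine by intensity addition: L_total = 10·log₁₀(Σ 10^(L_i/10)).
Σ 10^(L/10) = 10^(86/10) + 10^(88/10) + 10^(89/10) = 1.823e+09.
L_total = 10·log₁₀(1.823e+09) = 92.61 dB.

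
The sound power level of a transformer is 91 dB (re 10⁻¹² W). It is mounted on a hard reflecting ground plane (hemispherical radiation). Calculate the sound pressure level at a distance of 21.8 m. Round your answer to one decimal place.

The power spreads over a hemisphere of area 2π·r², so L_p = L_w − 10·log₁₀(2π·r²).
2π·r² = 2986 m², 10·log₁₀ of that is 34.751 dB.
L_p = 91 − 34.751 = 56.25 dB.

56.2 dB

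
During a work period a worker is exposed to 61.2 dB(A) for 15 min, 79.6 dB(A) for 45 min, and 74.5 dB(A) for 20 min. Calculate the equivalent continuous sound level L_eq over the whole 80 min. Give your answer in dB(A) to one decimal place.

77.7 dB(A)

L_eq = 10·log₁₀[(1/T)·Σ tᵢ·10^(Lᵢ/10)] with T = 80 min.
Σ tᵢ·10^(Lᵢ/10) = 15·10^(61.2/10) + 45·10^(79.6/10) + 20·10^(74.5/10) = 4.687e+09.
L_eq = 10·log₁₀(4.687e+09/80) = 77.68 dB(A).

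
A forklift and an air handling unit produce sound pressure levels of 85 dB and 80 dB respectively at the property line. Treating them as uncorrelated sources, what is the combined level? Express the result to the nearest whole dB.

86 dB

For uncorrelated sources the intensities add, so convert each level to linear form, sum, and take 10·log₁₀ of the total.
Σ 10^(L/10) = 10^(85/10) + 10^(80/10) = 4.162e+08.
L_total = 10·log₁₀(4.162e+08) = 86.19 dB.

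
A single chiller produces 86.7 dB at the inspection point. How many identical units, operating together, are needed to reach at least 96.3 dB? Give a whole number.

10

The shortfall is 96.3 − 86.7 = 9.6 dB, and N units add 10·log₁₀ N, so need 10·log₁₀ N ≥ 9.6.
N ≥ 10^(9.6/10) = 9.120, so N = 10.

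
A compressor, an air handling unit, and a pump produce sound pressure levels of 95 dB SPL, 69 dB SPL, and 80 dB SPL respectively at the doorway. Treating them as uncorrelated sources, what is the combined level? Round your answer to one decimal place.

Incoherent sources combine by intensity addition: L_total = 10·log₁₀(Σ 10^(L_i/10)).
Σ 10^(L/10) = 10^(95/10) + 10^(69/10) + 10^(80/10) = 3.270e+09.
L_total = 10·log₁₀(3.270e+09) = 95.15 dB SPL.

95.1 dB SPL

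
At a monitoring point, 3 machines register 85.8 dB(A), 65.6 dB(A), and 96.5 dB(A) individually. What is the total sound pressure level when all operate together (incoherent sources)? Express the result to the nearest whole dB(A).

Incoherent sources combine by intensity addition: L_total = 10·log₁₀(Σ 10^(L_i/10)).
Σ 10^(L/10) = 10^(85.8/10) + 10^(65.6/10) + 10^(96.5/10) = 4.851e+09.
L_total = 10·log₁₀(4.851e+09) = 96.86 dB(A).

97 dB(A)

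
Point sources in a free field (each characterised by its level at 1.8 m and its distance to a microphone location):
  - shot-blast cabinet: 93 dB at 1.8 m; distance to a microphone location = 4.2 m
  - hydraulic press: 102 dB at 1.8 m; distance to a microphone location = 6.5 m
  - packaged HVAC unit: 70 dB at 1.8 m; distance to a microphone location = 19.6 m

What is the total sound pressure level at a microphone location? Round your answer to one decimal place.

92.0 dB

First find each source's level at the receiver (point-source: −20·log₁₀(r/r_ref)), then combine on an intensity basis.
shot-blast cabinet: 93 − 20·log₁₀(4.2/1.8) = 93 − 7.36 = 85.64 dB.
hydraulic press: 102 − 20·log₁₀(6.5/1.8) = 102 − 11.15 = 90.85 dB.
packaged HVAC unit: 70 − 20·log₁₀(19.6/1.8) = 70 − 20.74 = 49.26 dB.
Σ 10^(L/10) = 1.582e+09 → L_total = 10·log₁₀(1.582e+09) = 91.99 dB.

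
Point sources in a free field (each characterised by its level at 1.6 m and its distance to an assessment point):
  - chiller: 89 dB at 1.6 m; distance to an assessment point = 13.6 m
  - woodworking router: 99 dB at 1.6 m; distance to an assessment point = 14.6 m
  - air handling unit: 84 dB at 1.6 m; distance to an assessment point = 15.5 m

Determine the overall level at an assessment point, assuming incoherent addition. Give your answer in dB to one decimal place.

80.4 dB

Propagate each source to the receiver with L = L_ref − 20·log₁₀(r/r_ref), then add intensities.
chiller: 89 − 20·log₁₀(13.6/1.6) = 89 − 18.59 = 70.41 dB.
woodworking router: 99 − 20·log₁₀(14.6/1.6) = 99 − 19.20 = 79.80 dB.
air handling unit: 84 − 20·log₁₀(15.5/1.6) = 84 − 19.72 = 64.28 dB.
Σ 10^(L/10) = 1.091e+08 → L_total = 10·log₁₀(1.091e+08) = 80.38 dB.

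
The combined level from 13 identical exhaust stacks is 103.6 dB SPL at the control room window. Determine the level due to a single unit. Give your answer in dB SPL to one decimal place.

92.5 dB SPL

13 equal contributions raise the level by 10·log₁₀ 13 = 11.139 dB, so each unit alone gives 103.6 − 11.139.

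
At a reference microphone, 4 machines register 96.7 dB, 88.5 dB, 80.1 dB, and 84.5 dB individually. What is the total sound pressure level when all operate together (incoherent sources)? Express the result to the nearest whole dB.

For uncorrelated sources the intensities add, so convert each level to linear form, sum, and take 10·log₁₀ of the total.
Σ 10^(L/10) = 10^(96.7/10) + 10^(88.5/10) + 10^(80.1/10) + 10^(84.5/10) = 5.769e+09.
L_total = 10·log₁₀(5.769e+09) = 97.61 dB.

98 dB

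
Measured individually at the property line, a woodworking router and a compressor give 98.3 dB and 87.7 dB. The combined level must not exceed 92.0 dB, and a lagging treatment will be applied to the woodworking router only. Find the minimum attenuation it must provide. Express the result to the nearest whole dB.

Fixed contribution from the other source: Σ 10^(L/10) = 10^(87.7/10) = 5.888e+08 (87.70 dB).
To meet 92.0 dB overall, the treated woodworking router may contribute at most 10^(92.0/10) − 5.888e+08 = 9.960e+08, i.e. 89.98 dB.
So the woodworking router must be reduced from 98.3 to 89.98 dB: IL = 8.32 dB.

8 dB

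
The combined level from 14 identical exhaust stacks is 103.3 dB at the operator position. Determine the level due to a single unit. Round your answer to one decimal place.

14 equal contributions raise the level by 10·log₁₀ 14 = 11.461 dB, so each unit alone gives 103.3 − 11.461.

91.8 dB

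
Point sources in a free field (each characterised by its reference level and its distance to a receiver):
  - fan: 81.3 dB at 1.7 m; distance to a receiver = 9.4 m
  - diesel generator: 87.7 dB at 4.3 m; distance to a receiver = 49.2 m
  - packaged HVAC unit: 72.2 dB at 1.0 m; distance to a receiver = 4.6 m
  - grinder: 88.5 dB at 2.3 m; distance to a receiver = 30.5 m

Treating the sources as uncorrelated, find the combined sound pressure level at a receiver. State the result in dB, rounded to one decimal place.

71.4 dB

First find each source's level at the receiver (point-source: −20·log₁₀(r/r_ref)), then combine on an intensity basis.
fan: 81.3 − 20·log₁₀(9.4/1.7) = 81.3 − 14.85 = 66.45 dB.
diesel generator: 87.7 − 20·log₁₀(49.2/4.3) = 87.7 − 21.17 = 66.53 dB.
packaged HVAC unit: 72.2 − 20·log₁₀(4.6/1.0) = 72.2 − 13.26 = 58.94 dB.
grinder: 88.5 − 20·log₁₀(30.5/2.3) = 88.5 − 22.45 = 66.05 dB.
Σ 10^(L/10) = 1.372e+07 → L_total = 10·log₁₀(1.372e+07) = 71.37 dB.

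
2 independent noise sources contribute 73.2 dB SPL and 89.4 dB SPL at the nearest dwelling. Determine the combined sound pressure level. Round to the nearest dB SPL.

Incoherent sources combine by intensity addition: L_total = 10·log₁₀(Σ 10^(L_i/10)).
Σ 10^(L/10) = 10^(73.2/10) + 10^(89.4/10) = 8.919e+08.
L_total = 10·log₁₀(8.919e+08) = 89.50 dB SPL.

90 dB SPL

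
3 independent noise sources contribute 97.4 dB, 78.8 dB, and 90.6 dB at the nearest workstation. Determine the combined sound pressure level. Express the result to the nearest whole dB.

Incoherent sources combine by intensity addition: L_total = 10·log₁₀(Σ 10^(L_i/10)).
Σ 10^(L/10) = 10^(97.4/10) + 10^(78.8/10) + 10^(90.6/10) = 6.719e+09.
L_total = 10·log₁₀(6.719e+09) = 98.27 dB.

98 dB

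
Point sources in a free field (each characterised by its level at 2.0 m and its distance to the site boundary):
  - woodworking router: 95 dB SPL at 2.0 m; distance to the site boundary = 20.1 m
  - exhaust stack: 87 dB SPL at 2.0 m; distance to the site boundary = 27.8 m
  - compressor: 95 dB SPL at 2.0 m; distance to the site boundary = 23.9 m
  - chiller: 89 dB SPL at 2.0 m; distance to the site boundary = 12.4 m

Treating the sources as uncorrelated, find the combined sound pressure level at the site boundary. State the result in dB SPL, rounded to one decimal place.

78.8 dB SPL

First find each source's level at the receiver (point-source: −20·log₁₀(r/r_ref)), then combine on an intensity basis.
woodworking router: 95 − 20·log₁₀(20.1/2.0) = 95 − 20.04 = 74.96 dB SPL.
exhaust stack: 87 − 20·log₁₀(27.8/2.0) = 87 − 22.86 = 64.14 dB SPL.
compressor: 95 − 20·log₁₀(23.9/2.0) = 95 − 21.55 = 73.45 dB SPL.
chiller: 89 − 20·log₁₀(12.4/2.0) = 89 − 15.85 = 73.15 dB SPL.
Σ 10^(L/10) = 7.671e+07 → L_total = 10·log₁₀(7.671e+07) = 78.85 dB SPL.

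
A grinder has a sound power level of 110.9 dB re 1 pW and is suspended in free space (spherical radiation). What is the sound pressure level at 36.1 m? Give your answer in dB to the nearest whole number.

69 dB

The power spreads over a sphere of area 4π·r², so L_p = L_w − 10·log₁₀(4π·r²).
4π·r² = 1.638e+04 m², 10·log₁₀ of that is 42.142 dB.
L_p = 110.9 − 42.142 = 68.76 dB.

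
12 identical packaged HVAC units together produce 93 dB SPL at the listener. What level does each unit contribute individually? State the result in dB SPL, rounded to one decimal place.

Dividing the total intensity by 12 lowers the level by 10·log₁₀ 12 = 10.792 dB: L₁ = 93 − 10.792.

82.2 dB SPL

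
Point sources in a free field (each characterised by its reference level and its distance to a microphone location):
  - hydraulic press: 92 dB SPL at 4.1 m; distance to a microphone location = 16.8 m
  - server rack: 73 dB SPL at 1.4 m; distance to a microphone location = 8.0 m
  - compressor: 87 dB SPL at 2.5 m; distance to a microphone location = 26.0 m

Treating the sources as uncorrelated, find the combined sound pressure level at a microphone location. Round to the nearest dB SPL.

Apply inverse-square spreading to bring every level to the receiver, then sum 10^(L/10).
hydraulic press: 92 − 20·log₁₀(16.8/4.1) = 92 − 12.25 = 79.75 dB SPL.
server rack: 73 − 20·log₁₀(8.0/1.4) = 73 − 15.14 = 57.86 dB SPL.
compressor: 87 − 20·log₁₀(26.0/2.5) = 87 − 20.34 = 66.66 dB SPL.
Σ 10^(L/10) = 9.964e+07 → L_total = 10·log₁₀(9.964e+07) = 79.98 dB SPL.

80 dB SPL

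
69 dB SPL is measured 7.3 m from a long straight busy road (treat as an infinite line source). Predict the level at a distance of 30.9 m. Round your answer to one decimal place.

For a line source, L₂ = L₁ − 10·log₁₀(r₂/r₁).
L₂ = 69 − 10·log₁₀(30.9/7.3) = 69 − 6.266 = 62.73 dB SPL.

62.7 dB SPL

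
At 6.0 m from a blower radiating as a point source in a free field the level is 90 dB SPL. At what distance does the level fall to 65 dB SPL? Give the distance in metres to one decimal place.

For a point source L₁ − L₂ = 20·log₁₀(r₂/r₁), so r₂ = r₁·10^((L₁−L₂)/20).
r₂ = 6.0·10^((90−65)/20) = 6.0·10^(25.0/20) = 106.70 m.

106.7 m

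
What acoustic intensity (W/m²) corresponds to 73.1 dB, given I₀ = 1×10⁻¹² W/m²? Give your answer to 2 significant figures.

2.0e-05 W/m²

L = 10·log₁₀(I/I₀) ⇒ I = I₀·10^(L/10) = 10⁻¹² × 10^7.31.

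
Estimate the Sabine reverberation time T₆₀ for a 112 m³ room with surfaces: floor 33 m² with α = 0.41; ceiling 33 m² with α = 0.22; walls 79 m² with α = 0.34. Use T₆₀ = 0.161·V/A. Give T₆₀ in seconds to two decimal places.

0.38 s

Total absorption A = 33·0.41 + 33·0.22 + 79·0.34 = 47.65 m² sabins.
T₆₀ = 0.161·V/A = 0.161·112/47.65 = 0.378 s.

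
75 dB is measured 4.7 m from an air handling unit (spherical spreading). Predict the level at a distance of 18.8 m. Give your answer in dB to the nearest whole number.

63 dB

For a point source, L₂ = L₁ − 20·log₁₀(r₂/r₁).
L₂ = 75 − 20·log₁₀(18.8/4.7) = 75 − 12.041 = 62.96 dB.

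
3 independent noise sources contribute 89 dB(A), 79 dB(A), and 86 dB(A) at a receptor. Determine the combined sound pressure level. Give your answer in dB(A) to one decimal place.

Incoherent sources combine by intensity addition: L_total = 10·log₁₀(Σ 10^(L_i/10)).
Σ 10^(L/10) = 10^(89/10) + 10^(79/10) + 10^(86/10) = 1.272e+09.
L_total = 10·log₁₀(1.272e+09) = 91.04 dB(A).

91.0 dB(A)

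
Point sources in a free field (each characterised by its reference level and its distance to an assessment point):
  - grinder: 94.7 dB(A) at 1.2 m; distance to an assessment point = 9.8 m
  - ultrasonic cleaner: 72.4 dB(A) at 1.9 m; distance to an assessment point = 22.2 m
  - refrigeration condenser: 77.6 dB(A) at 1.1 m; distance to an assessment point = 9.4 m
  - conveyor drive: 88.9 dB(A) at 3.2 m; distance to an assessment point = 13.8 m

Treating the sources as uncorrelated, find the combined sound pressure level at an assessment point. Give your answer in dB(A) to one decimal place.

79.4 dB(A)

Propagate each source to the receiver with L = L_ref − 20·log₁₀(r/r_ref), then add intensities.
grinder: 94.7 − 20·log₁₀(9.8/1.2) = 94.7 − 18.24 = 76.46 dB(A).
ultrasonic cleaner: 72.4 − 20·log₁₀(22.2/1.9) = 72.4 − 21.35 = 51.05 dB(A).
refrigeration condenser: 77.6 − 20·log₁₀(9.4/1.1) = 77.6 − 18.63 = 58.97 dB(A).
conveyor drive: 88.9 − 20·log₁₀(13.8/3.2) = 88.9 − 12.69 = 76.21 dB(A).
Σ 10^(L/10) = 8.690e+07 → L_total = 10·log₁₀(8.690e+07) = 79.39 dB(A).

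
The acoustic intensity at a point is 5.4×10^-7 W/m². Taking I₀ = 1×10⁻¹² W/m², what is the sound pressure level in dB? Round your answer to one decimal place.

Dividing by I₀ shifts the exponent by 12: I/I₀ = 5.4×10^5.
L = 10·(0.7324 + 5) = 57.32 dB.

57.3 dB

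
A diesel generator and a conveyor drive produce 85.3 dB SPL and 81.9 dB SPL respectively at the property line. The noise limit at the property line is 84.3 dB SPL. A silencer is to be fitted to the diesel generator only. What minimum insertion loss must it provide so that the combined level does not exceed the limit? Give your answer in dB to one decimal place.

4.7 dB

Everything except the diesel generator sums to 10^(81.9/10) = 1.549e+08 in linear terms, 81.90 dB SPL.
To meet 84.3 dB SPL overall, the treated diesel generator may contribute at most 10^(84.3/10) − 1.549e+08 = 1.143e+08, i.e. 80.58 dB SPL.
Required insertion loss = 85.3 − 80.58 = 4.72 dB.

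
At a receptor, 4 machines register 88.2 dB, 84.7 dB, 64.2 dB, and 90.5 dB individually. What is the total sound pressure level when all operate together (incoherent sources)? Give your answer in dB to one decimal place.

93.2 dB

For uncorrelated sources the intensities add, so convert each level to linear form, sum, and take 10·log₁₀ of the total.
Σ 10^(L/10) = 10^(88.2/10) + 10^(84.7/10) + 10^(64.2/10) + 10^(90.5/10) = 2.080e+09.
L_total = 10·log₁₀(2.080e+09) = 93.18 dB.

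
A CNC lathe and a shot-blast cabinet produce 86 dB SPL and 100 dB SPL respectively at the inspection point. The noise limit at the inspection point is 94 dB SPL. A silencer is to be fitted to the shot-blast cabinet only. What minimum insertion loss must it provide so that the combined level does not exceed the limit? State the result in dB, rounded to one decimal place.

6.7 dB

Fixed contribution from the other source: Σ 10^(L/10) = 10^(86/10) = 3.981e+08 (86.00 dB SPL).
The limit corresponds to 10^(94/10) = 2.512e+09; subtracting the fixed part leaves 2.114e+09 for the shot-blast cabinet, i.e. 93.25 dB SPL.
Required insertion loss = 100 − 93.25 = 6.75 dB.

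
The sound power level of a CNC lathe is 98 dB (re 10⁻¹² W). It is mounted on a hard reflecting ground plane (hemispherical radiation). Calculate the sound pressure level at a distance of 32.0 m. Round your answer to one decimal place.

59.9 dB

L_p = L_w − 10·log₁₀(2π·r²) with r = 32.0 m.
2π·r² = 6434 m², 10·log₁₀ of that is 38.085 dB.
L_p = 98 − 38.085 = 59.92 dB.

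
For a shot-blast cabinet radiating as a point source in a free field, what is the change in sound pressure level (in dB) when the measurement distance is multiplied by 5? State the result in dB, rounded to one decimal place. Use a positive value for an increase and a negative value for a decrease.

A point source loses 6 dB per doubling of distance; generally ΔL = −20·log₁₀(r₂/r₁).
ΔL = −20·log₁₀(5) = -13.98 dB.

-14.0 dB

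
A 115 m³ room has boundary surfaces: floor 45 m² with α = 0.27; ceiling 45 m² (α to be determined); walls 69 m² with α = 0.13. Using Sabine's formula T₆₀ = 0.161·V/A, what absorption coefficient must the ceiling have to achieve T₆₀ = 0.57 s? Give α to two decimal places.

0.25

A = 0.161·V/T₆₀ = 0.161·115/0.57 = 32.48 m² sabins.
Absorption from the other surfaces = 45·0.27 + 69·0.13 = 21.12 m², so the ceiling must supply 11.36 m² over 45 m².
α = 11.36/45 = 0.252.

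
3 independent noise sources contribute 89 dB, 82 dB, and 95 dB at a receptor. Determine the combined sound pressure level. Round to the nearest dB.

96 dB

For uncorrelated sources the intensities add, so convert each level to linear form, sum, and take 10·log₁₀ of the total.
Σ 10^(L/10) = 10^(89/10) + 10^(82/10) + 10^(95/10) = 4.115e+09.
L_total = 10·log₁₀(4.115e+09) = 96.14 dB.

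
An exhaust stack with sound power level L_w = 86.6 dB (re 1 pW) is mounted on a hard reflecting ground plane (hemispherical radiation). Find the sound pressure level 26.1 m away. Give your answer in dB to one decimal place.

Free-field hemispherical radiation: L_p = L_w − 10·log₁₀(2π·r²), r = 26.1 m.
2π·r² = 4280 m², 10·log₁₀ of that is 36.315 dB.
L_p = 86.6 − 36.315 = 50.29 dB.

50.3 dB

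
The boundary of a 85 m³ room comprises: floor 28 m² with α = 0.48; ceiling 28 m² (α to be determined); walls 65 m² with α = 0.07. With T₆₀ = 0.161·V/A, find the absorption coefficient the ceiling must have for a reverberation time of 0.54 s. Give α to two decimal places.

0.26

Required total absorption A = 0.161·85/0.54 = 25.34 m².
Absorption from the other surfaces = 28·0.48 + 65·0.07 = 17.99 m², so the ceiling must supply 7.35 m² over 28 m².
α = 7.35/28 = 0.263.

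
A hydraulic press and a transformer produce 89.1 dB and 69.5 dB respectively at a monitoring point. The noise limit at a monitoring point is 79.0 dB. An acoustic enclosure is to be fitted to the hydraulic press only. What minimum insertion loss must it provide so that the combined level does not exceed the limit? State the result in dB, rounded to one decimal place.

Fixed contribution from the other source: Σ 10^(L/10) = 10^(69.5/10) = 8.913e+06 (69.50 dB).
To meet 79.0 dB overall, the treated hydraulic press may contribute at most 10^(79.0/10) − 8.913e+06 = 7.052e+07, i.e. 78.48 dB.
Required insertion loss = 89.1 − 78.48 = 10.62 dB.

10.6 dB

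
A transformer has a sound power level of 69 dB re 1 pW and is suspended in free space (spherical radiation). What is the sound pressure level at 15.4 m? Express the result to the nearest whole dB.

L_p = L_w − 10·log₁₀(4π·r²) with r = 15.4 m.
4π·r² = 2980 m², 10·log₁₀ of that is 34.743 dB.
L_p = 69 − 34.743 = 34.26 dB.

34 dB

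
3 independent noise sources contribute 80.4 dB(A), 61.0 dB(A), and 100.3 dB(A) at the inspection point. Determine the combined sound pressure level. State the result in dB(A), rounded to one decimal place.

For uncorrelated sources the intensities add, so convert each level to linear form, sum, and take 10·log₁₀ of the total.
Σ 10^(L/10) = 10^(80.4/10) + 10^(61.0/10) + 10^(100.3/10) = 1.083e+10.
L_total = 10·log₁₀(1.083e+10) = 100.34 dB(A).

100.3 dB(A)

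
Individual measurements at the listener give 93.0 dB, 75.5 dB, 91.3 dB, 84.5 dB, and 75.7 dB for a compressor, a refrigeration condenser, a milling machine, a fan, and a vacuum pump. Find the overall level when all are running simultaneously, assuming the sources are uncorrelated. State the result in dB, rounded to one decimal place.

Incoherent sources combine by intensity addition: L_total = 10·log₁₀(Σ 10^(L_i/10)).
Σ 10^(L/10) = 10^(93.0/10) + 10^(75.5/10) + 10^(91.3/10) + 10^(84.5/10) + 10^(75.7/10) = 3.699e+09.
L_total = 10·log₁₀(3.699e+09) = 95.68 dB.

95.7 dB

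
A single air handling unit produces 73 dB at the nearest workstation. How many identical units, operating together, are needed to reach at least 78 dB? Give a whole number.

4

Need L₁ + 10·log₁₀ N ≥ 78, i.e. log₁₀ N ≥ 0.50.
N ≥ 10^(5.0/10) = 3.162, so N = 4.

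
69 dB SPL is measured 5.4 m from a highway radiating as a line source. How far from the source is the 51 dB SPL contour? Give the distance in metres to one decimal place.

340.7 m

The 18.0 dB drop corresponds to a distance ratio of 10^(18.0/10) for a line source.
r₂ = 5.4·10^((69−51)/10) = 5.4·10^(18.0/10) = 340.72 m.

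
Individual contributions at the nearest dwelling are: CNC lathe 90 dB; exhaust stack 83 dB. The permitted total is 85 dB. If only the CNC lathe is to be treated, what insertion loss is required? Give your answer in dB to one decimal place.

9.3 dB

Fixed contribution from the other source: Σ 10^(L/10) = 10^(83/10) = 1.995e+08 (83.00 dB).
The limit corresponds to 10^(85/10) = 3.162e+08; subtracting the fixed part leaves 1.167e+08 for the CNC lathe, i.e. 80.67 dB.
Required insertion loss = 90 − 80.67 = 9.33 dB.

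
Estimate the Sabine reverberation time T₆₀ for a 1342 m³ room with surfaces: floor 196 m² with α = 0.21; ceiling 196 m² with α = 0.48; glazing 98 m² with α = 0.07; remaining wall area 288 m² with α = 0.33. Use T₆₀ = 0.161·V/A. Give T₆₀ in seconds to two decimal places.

0.91 s

Summing Sᵢαᵢ: 196·0.21 + 196·0.48 + 98·0.07 + 288·0.33 = 237.14 m².
T₆₀ = 0.161 × 1342 / 237.14 = 0.911 s.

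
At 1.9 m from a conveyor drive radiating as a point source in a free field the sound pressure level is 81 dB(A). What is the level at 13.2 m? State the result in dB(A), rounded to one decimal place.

64.2 dB(A)

For a point source, L₂ = L₁ − 20·log₁₀(r₂/r₁).
L₂ = 81 − 20·log₁₀(13.2/1.9) = 81 − 16.836 = 64.16 dB(A).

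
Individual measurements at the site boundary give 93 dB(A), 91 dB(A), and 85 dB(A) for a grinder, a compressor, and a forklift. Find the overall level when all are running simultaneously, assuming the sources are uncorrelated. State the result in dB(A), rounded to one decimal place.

95.5 dB(A)

Incoherent sources combine by intensity addition: L_total = 10·log₁₀(Σ 10^(L_i/10)).
Σ 10^(L/10) = 10^(93/10) + 10^(91/10) + 10^(85/10) = 3.570e+09.
L_total = 10·log₁₀(3.570e+09) = 95.53 dB(A).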